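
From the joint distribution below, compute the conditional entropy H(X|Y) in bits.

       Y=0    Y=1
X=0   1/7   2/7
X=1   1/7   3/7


H(X|Y) = Σ_y p(y) H(X|Y=y)
  p(Y=0) = 2/7, H(X|Y=0) = 1.0000
  p(Y=1) = 5/7, H(X|Y=1) = 0.9710
H(X|Y) = 0.2857×1.0000 + 0.7143×0.9710 = 0.9793 bits


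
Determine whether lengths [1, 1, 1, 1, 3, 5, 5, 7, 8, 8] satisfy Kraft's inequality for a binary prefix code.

Kraft inequality: Σ 2^(-l_i) ≤ 1 for prefix-free code
Calculating: 2^(-1) + 2^(-1) + 2^(-1) + 2^(-1) + 2^(-3) + 2^(-5) + 2^(-5) + 2^(-7) + 2^(-8) + 2^(-8)
= 0.5 + 0.5 + 0.5 + 0.5 + 0.125 + 0.03125 + 0.03125 + 0.0078125 + 0.00390625 + 0.00390625
= 2.2031
Since 2.2031 > 1, prefix-free code does not exist


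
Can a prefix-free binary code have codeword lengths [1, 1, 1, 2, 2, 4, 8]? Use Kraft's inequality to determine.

Kraft inequality: Σ 2^(-l_i) ≤ 1 for prefix-free code
Calculating: 2^(-1) + 2^(-1) + 2^(-1) + 2^(-2) + 2^(-2) + 2^(-4) + 2^(-8)
= 0.5 + 0.5 + 0.5 + 0.25 + 0.25 + 0.0625 + 0.00390625
= 2.0664
Since 2.0664 > 1, prefix-free code does not exist


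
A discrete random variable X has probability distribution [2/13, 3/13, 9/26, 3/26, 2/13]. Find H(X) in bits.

H(X) = -Σ p(x) log₂ p(x)
  -2/13 × log₂(2/13) = 0.4155
  -3/13 × log₂(3/13) = 0.4882
  -9/26 × log₂(9/26) = 0.5298
  -3/26 × log₂(3/26) = 0.3595
  -2/13 × log₂(2/13) = 0.4155
H(X) = 2.2084 bits


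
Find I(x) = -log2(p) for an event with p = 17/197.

Information content I(x) = -log₂(p(x))
I = -log₂(17/197) = -log₂(0.0863)
I = 3.5346 bits


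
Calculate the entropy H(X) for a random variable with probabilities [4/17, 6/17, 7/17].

H(X) = -Σ p(x) log₂ p(x)
  -4/17 × log₂(4/17) = 0.4912
  -6/17 × log₂(6/17) = 0.5303
  -7/17 × log₂(7/17) = 0.5271
H(X) = 1.5486 bits


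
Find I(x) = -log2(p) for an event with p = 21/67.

Information content I(x) = -log₂(p(x))
I = -log₂(21/67) = -log₂(0.3134)
I = 1.6738 bits


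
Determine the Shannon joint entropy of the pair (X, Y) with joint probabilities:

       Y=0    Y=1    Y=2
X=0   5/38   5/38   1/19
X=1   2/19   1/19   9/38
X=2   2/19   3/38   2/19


H(X,Y) = -Σ p(x,y) log₂ p(x,y)
  p(0,0)=5/38: -0.1316 × log₂(0.1316) = 0.3850
  p(0,1)=5/38: -0.1316 × log₂(0.1316) = 0.3850
  p(0,2)=1/19: -0.0526 × log₂(0.0526) = 0.2236
  p(1,0)=2/19: -0.1053 × log₂(0.1053) = 0.3419
  p(1,1)=1/19: -0.0526 × log₂(0.0526) = 0.2236
  p(1,2)=9/38: -0.2368 × log₂(0.2368) = 0.4922
  p(2,0)=2/19: -0.1053 × log₂(0.1053) = 0.3419
  p(2,1)=3/38: -0.0789 × log₂(0.0789) = 0.2892
  p(2,2)=2/19: -0.1053 × log₂(0.1053) = 0.3419
H(X,Y) = 3.0242 bits


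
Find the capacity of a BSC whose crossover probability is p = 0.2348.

For BSC with error probability p:
C = 1 - H(p) where H(p) is binary entropy
H(0.2348) = -0.2348 × log₂(0.2348) - 0.7652 × log₂(0.7652)
H(p) = 0.7863
C = 1 - 0.7863 = 0.2137 bits/use


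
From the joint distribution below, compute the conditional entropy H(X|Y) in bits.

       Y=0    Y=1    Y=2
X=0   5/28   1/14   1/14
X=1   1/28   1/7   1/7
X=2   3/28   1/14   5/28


H(X|Y) = Σ_y p(y) H(X|Y=y)
  p(Y=0) = 9/28, H(X|Y=0) = 1.3516
  p(Y=1) = 2/7, H(X|Y=1) = 1.5000
  p(Y=2) = 11/28, H(X|Y=2) = 1.4949
H(X|Y) = 0.3214×1.3516 + 0.2857×1.5000 + 0.3929×1.4949 = 1.4503 bits


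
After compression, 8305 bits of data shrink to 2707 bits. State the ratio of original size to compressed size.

Compression ratio = Original / Compressed
= 8305 / 2707 = 3.07:1


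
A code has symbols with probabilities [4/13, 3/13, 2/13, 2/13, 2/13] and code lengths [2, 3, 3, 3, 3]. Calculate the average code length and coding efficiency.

Average length L = Σ p_i × l_i = 2.6923 bits
Entropy H = 2.2578 bits
Efficiency η = H/L × 100% = 83.86%


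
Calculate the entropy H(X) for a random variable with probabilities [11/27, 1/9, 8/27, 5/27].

H(X) = -Σ p(x) log₂ p(x)
  -11/27 × log₂(11/27) = 0.5278
  -1/9 × log₂(1/9) = 0.3522
  -8/27 × log₂(8/27) = 0.5200
  -5/27 × log₂(5/27) = 0.4505
H(X) = 1.8505 bits


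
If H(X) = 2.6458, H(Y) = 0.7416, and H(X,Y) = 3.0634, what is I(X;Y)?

I(X;Y) = H(X) + H(Y) - H(X,Y)
I(X;Y) = 2.6458 + 0.7416 - 3.0634 = 0.324 bits


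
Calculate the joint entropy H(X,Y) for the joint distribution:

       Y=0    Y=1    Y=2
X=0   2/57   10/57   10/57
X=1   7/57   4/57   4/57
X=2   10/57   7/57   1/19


H(X,Y) = -Σ p(x,y) log₂ p(x,y)
  p(0,0)=2/57: -0.0351 × log₂(0.0351) = 0.1696
  p(0,1)=10/57: -0.1754 × log₂(0.1754) = 0.4405
  p(0,2)=10/57: -0.1754 × log₂(0.1754) = 0.4405
  p(1,0)=7/57: -0.1228 × log₂(0.1228) = 0.3716
  p(1,1)=4/57: -0.0702 × log₂(0.0702) = 0.2690
  p(1,2)=4/57: -0.0702 × log₂(0.0702) = 0.2690
  p(2,0)=10/57: -0.1754 × log₂(0.1754) = 0.4405
  p(2,1)=7/57: -0.1228 × log₂(0.1228) = 0.3716
  p(2,2)=1/19: -0.0526 × log₂(0.0526) = 0.2236
H(X,Y) = 2.9958 bits


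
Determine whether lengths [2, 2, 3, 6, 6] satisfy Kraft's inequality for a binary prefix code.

Kraft inequality: Σ 2^(-l_i) ≤ 1 for prefix-free code
Calculating: 2^(-2) + 2^(-2) + 2^(-3) + 2^(-6) + 2^(-6)
= 0.25 + 0.25 + 0.125 + 0.015625 + 0.015625
= 0.6562
Since 0.6562 ≤ 1, prefix-free code exists


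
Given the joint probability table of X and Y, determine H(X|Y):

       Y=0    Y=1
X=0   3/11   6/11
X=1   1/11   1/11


H(X|Y) = Σ_y p(y) H(X|Y=y)
  p(Y=0) = 4/11, H(X|Y=0) = 0.8113
  p(Y=1) = 7/11, H(X|Y=1) = 0.5917
H(X|Y) = 0.3636×0.8113 + 0.6364×0.5917 = 0.6715 bits


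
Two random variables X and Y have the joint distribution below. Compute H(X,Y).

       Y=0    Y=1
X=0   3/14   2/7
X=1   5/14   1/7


H(X,Y) = -Σ p(x,y) log₂ p(x,y)
  p(0,0)=3/14: -0.2143 × log₂(0.2143) = 0.4762
  p(0,1)=2/7: -0.2857 × log₂(0.2857) = 0.5164
  p(1,0)=5/14: -0.3571 × log₂(0.3571) = 0.5305
  p(1,1)=1/7: -0.1429 × log₂(0.1429) = 0.4011
H(X,Y) = 1.9242 bits


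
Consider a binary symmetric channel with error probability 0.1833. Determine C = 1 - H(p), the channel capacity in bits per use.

For BSC with error probability p:
C = 1 - H(p) where H(p) is binary entropy
H(0.1833) = -0.1833 × log₂(0.1833) - 0.8167 × log₂(0.8167)
H(p) = 0.6872
C = 1 - 0.6872 = 0.3128 bits/use


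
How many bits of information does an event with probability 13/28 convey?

Information content I(x) = -log₂(p(x))
I = -log₂(13/28) = -log₂(0.4643)
I = 1.1069 bits


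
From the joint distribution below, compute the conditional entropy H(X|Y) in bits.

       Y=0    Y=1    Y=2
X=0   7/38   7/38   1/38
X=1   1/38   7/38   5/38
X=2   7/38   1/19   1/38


H(X|Y) = Σ_y p(y) H(X|Y=y)
  p(Y=0) = 15/38, H(X|Y=0) = 1.2867
  p(Y=1) = 8/19, H(X|Y=1) = 1.4186
  p(Y=2) = 7/38, H(X|Y=2) = 1.1488
H(X|Y) = 0.3947×1.2867 + 0.4211×1.4186 + 0.1842×1.1488 = 1.3168 bits


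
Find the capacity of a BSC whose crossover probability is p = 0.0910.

For BSC with error probability p:
C = 1 - H(p) where H(p) is binary entropy
H(0.0910) = -0.0910 × log₂(0.0910) - 0.9090 × log₂(0.9090)
H(p) = 0.4398
C = 1 - 0.4398 = 0.5602 bits/use


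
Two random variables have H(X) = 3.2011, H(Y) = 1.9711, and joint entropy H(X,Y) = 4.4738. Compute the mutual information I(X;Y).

I(X;Y) = H(X) + H(Y) - H(X,Y)
I(X;Y) = 3.2011 + 1.9711 - 4.4738 = 0.6984 bits


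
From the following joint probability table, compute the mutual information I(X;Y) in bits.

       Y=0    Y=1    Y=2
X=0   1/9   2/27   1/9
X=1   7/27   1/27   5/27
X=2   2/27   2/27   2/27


H(X) = 1.5099, H(Y) = 1.5012, H(X,Y) = 2.9486
I(X;Y) = H(X) + H(Y) - H(X,Y) = 0.0626 bits


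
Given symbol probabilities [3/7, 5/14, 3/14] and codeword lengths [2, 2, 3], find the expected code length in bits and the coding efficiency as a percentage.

Average length L = Σ p_i × l_i = 2.2143 bits
Entropy H = 1.5306 bits
Efficiency η = H/L × 100% = 69.12%


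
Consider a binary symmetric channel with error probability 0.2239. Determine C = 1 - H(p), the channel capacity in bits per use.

For BSC with error probability p:
C = 1 - H(p) where H(p) is binary entropy
H(0.2239) = -0.2239 × log₂(0.2239) - 0.7761 × log₂(0.7761)
H(p) = 0.7672
C = 1 - 0.7672 = 0.2328 bits/use


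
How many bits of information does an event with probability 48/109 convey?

Information content I(x) = -log₂(p(x))
I = -log₂(48/109) = -log₂(0.4404)
I = 1.1832 bits


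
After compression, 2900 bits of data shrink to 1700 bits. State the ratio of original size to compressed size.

Compression ratio = Original / Compressed
= 2900 / 1700 = 1.71:1


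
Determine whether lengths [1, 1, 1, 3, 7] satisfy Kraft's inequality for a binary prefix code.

Kraft inequality: Σ 2^(-l_i) ≤ 1 for prefix-free code
Calculating: 2^(-1) + 2^(-1) + 2^(-1) + 2^(-3) + 2^(-7)
= 0.5 + 0.5 + 0.5 + 0.125 + 0.0078125
= 1.6328
Since 1.6328 > 1, prefix-free code does not exist


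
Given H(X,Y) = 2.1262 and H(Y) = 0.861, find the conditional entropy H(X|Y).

Chain rule: H(X,Y) = H(X|Y) + H(Y)
H(X|Y) = H(X,Y) - H(Y) = 2.1262 - 0.861 = 1.2652 bits


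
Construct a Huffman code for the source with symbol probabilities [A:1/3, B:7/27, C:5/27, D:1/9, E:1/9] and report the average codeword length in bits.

Huffman tree construction:
Combine smallest probabilities repeatedly
Resulting codes:
  A: 11 (length 2)
  B: 10 (length 2)
  C: 00 (length 2)
  D: 010 (length 3)
  E: 011 (length 3)
Average length = Σ p(s) × length(s) = 2.2222 bits


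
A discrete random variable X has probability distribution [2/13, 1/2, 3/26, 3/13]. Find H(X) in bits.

H(X) = -Σ p(x) log₂ p(x)
  -2/13 × log₂(2/13) = 0.4155
  -1/2 × log₂(1/2) = 0.5000
  -3/26 × log₂(3/26) = 0.3595
  -3/13 × log₂(3/13) = 0.4882
H(X) = 1.7631 bits


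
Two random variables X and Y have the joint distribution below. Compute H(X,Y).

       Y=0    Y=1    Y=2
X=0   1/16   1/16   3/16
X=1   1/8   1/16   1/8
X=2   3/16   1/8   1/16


H(X,Y) = -Σ p(x,y) log₂ p(x,y)
  p(0,0)=1/16: -0.0625 × log₂(0.0625) = 0.2500
  p(0,1)=1/16: -0.0625 × log₂(0.0625) = 0.2500
  p(0,2)=3/16: -0.1875 × log₂(0.1875) = 0.4528
  p(1,0)=1/8: -0.1250 × log₂(0.1250) = 0.3750
  p(1,1)=1/16: -0.0625 × log₂(0.0625) = 0.2500
  p(1,2)=1/8: -0.1250 × log₂(0.1250) = 0.3750
  p(2,0)=3/16: -0.1875 × log₂(0.1875) = 0.4528
  p(2,1)=1/8: -0.1250 × log₂(0.1250) = 0.3750
  p(2,2)=1/16: -0.0625 × log₂(0.0625) = 0.2500
H(X,Y) = 3.0306 bits


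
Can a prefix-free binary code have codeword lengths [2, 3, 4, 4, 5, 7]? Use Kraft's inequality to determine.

Kraft inequality: Σ 2^(-l_i) ≤ 1 for prefix-free code
Calculating: 2^(-2) + 2^(-3) + 2^(-4) + 2^(-4) + 2^(-5) + 2^(-7)
= 0.25 + 0.125 + 0.0625 + 0.0625 + 0.03125 + 0.0078125
= 0.5391
Since 0.5391 ≤ 1, prefix-free code exists


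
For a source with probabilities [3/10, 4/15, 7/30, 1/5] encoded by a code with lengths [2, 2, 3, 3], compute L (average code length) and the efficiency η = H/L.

Average length L = Σ p_i × l_i = 2.4333 bits
Entropy H = 1.9839 bits
Efficiency η = H/L × 100% = 81.53%


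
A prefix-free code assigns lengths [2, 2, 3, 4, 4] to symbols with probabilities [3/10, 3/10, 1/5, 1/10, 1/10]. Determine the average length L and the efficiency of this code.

Average length L = Σ p_i × l_i = 2.6000 bits
Entropy H = 2.1710 bits
Efficiency η = H/L × 100% = 83.50%


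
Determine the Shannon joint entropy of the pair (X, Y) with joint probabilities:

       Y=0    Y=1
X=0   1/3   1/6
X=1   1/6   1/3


H(X,Y) = -Σ p(x,y) log₂ p(x,y)
  p(0,0)=1/3: -0.3333 × log₂(0.3333) = 0.5283
  p(0,1)=1/6: -0.1667 × log₂(0.1667) = 0.4308
  p(1,0)=1/6: -0.1667 × log₂(0.1667) = 0.4308
  p(1,1)=1/3: -0.3333 × log₂(0.3333) = 0.5283
H(X,Y) = 1.9183 bits


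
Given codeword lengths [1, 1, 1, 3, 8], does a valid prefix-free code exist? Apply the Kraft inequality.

Kraft inequality: Σ 2^(-l_i) ≤ 1 for prefix-free code
Calculating: 2^(-1) + 2^(-1) + 2^(-1) + 2^(-3) + 2^(-8)
= 0.5 + 0.5 + 0.5 + 0.125 + 0.00390625
= 1.6289
Since 1.6289 > 1, prefix-free code does not exist


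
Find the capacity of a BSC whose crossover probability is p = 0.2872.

For BSC with error probability p:
C = 1 - H(p) where H(p) is binary entropy
H(0.2872) = -0.2872 × log₂(0.2872) - 0.7128 × log₂(0.7128)
H(p) = 0.8651
C = 1 - 0.8651 = 0.1349 bits/use


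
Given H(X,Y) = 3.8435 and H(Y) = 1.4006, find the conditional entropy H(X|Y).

Chain rule: H(X,Y) = H(X|Y) + H(Y)
H(X|Y) = H(X,Y) - H(Y) = 3.8435 - 1.4006 = 2.4429 bits


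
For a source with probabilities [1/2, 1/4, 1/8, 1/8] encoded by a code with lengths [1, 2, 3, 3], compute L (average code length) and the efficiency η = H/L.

Average length L = Σ p_i × l_i = 1.7500 bits
Entropy H = 1.7500 bits
Efficiency η = H/L × 100% = 100.00%


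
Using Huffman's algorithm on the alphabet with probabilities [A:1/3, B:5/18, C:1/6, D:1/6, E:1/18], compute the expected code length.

Huffman tree construction:
Combine smallest probabilities repeatedly
Resulting codes:
  A: 11 (length 2)
  B: 10 (length 2)
  C: 011 (length 3)
  D: 00 (length 2)
  E: 010 (length 3)
Average length = Σ p(s) × length(s) = 2.2222 bits


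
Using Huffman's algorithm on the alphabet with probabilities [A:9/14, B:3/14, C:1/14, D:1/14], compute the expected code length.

Huffman tree construction:
Combine smallest probabilities repeatedly
Resulting codes:
  A: 1 (length 1)
  B: 01 (length 2)
  C: 000 (length 3)
  D: 001 (length 3)
Average length = Σ p(s) × length(s) = 1.5000 bits


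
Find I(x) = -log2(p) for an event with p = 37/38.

Information content I(x) = -log₂(p(x))
I = -log₂(37/38) = -log₂(0.9737)
I = 0.0385 bits


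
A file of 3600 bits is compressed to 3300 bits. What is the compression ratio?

Compression ratio = Original / Compressed
= 3600 / 3300 = 1.09:1


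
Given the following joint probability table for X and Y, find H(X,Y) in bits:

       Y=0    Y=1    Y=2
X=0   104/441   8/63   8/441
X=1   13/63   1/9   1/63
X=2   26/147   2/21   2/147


H(X,Y) = -Σ p(x,y) log₂ p(x,y)
  p(0,0)=104/441: -0.2358 × log₂(0.2358) = 0.4915
  p(0,1)=8/63: -0.1270 × log₂(0.1270) = 0.3781
  p(0,2)=8/441: -0.0181 × log₂(0.0181) = 0.1049
  p(1,0)=13/63: -0.2063 × log₂(0.2063) = 0.4698
  p(1,1)=1/9: -0.1111 × log₂(0.1111) = 0.3522
  p(1,2)=1/63: -0.0159 × log₂(0.0159) = 0.0949
  p(2,0)=26/147: -0.1769 × log₂(0.1769) = 0.4420
  p(2,1)=2/21: -0.0952 × log₂(0.0952) = 0.3231
  p(2,2)=2/147: -0.0136 × log₂(0.0136) = 0.0843
H(X,Y) = 2.7409 bits


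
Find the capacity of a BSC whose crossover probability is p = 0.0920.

For BSC with error probability p:
C = 1 - H(p) where H(p) is binary entropy
H(0.0920) = -0.0920 × log₂(0.0920) - 0.9080 × log₂(0.9080)
H(p) = 0.4431
C = 1 - 0.4431 = 0.5569 bits/use


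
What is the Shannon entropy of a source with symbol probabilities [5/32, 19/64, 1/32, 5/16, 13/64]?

H(X) = -Σ p(x) log₂ p(x)
  -5/32 × log₂(5/32) = 0.4184
  -19/64 × log₂(19/64) = 0.5201
  -1/32 × log₂(1/32) = 0.1562
  -5/16 × log₂(5/16) = 0.5244
  -13/64 × log₂(13/64) = 0.4671
H(X) = 2.0863 bits


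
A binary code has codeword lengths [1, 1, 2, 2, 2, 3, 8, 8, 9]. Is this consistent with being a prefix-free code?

Kraft inequality: Σ 2^(-l_i) ≤ 1 for prefix-free code
Calculating: 2^(-1) + 2^(-1) + 2^(-2) + 2^(-2) + 2^(-2) + 2^(-3) + 2^(-8) + 2^(-8) + 2^(-9)
= 0.5 + 0.5 + 0.25 + 0.25 + 0.25 + 0.125 + 0.00390625 + 0.00390625 + 0.001953125
= 1.8848
Since 1.8848 > 1, prefix-free code does not exist


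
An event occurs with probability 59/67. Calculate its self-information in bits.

Information content I(x) = -log₂(p(x))
I = -log₂(59/67) = -log₂(0.8806)
I = 0.1834 bits


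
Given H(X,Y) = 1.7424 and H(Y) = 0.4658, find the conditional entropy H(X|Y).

Chain rule: H(X,Y) = H(X|Y) + H(Y)
H(X|Y) = H(X,Y) - H(Y) = 1.7424 - 0.4658 = 1.2766 bits


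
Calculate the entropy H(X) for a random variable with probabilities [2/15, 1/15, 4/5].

H(X) = -Σ p(x) log₂ p(x)
  -2/15 × log₂(2/15) = 0.3876
  -1/15 × log₂(1/15) = 0.2605
  -4/5 × log₂(4/5) = 0.2575
H(X) = 0.9056 bits


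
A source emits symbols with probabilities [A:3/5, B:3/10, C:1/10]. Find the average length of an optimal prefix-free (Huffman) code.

Huffman tree construction:
Combine smallest probabilities repeatedly
Resulting codes:
  A: 1 (length 1)
  B: 01 (length 2)
  C: 00 (length 2)
Average length = Σ p(s) × length(s) = 1.4000 bits


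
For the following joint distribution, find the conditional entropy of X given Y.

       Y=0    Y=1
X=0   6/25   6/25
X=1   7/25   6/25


H(X|Y) = Σ_y p(y) H(X|Y=y)
  p(Y=0) = 13/25, H(X|Y=0) = 0.9957
  p(Y=1) = 12/25, H(X|Y=1) = 1.0000
H(X|Y) = 0.5200×0.9957 + 0.4800×1.0000 = 0.9978 bits


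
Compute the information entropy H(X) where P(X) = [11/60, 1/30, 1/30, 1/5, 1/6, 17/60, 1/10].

H(X) = -Σ p(x) log₂ p(x)
  -11/60 × log₂(11/60) = 0.4487
  -1/30 × log₂(1/30) = 0.1636
  -1/30 × log₂(1/30) = 0.1636
  -1/5 × log₂(1/5) = 0.4644
  -1/6 × log₂(1/6) = 0.4308
  -17/60 × log₂(17/60) = 0.5155
  -1/10 × log₂(1/10) = 0.3322
H(X) = 2.5187 bits


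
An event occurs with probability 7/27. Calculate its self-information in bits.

Information content I(x) = -log₂(p(x))
I = -log₂(7/27) = -log₂(0.2593)
I = 1.9475 bits


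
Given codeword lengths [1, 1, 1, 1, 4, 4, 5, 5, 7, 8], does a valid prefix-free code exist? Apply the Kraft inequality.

Kraft inequality: Σ 2^(-l_i) ≤ 1 for prefix-free code
Calculating: 2^(-1) + 2^(-1) + 2^(-1) + 2^(-1) + 2^(-4) + 2^(-4) + 2^(-5) + 2^(-5) + 2^(-7) + 2^(-8)
= 0.5 + 0.5 + 0.5 + 0.5 + 0.0625 + 0.0625 + 0.03125 + 0.03125 + 0.0078125 + 0.00390625
= 2.1992
Since 2.1992 > 1, prefix-free code does not exist


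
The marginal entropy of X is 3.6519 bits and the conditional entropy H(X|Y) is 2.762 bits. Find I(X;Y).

I(X;Y) = H(X) - H(X|Y)
I(X;Y) = 3.6519 - 2.762 = 0.8899 bits


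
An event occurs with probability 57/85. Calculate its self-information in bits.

Information content I(x) = -log₂(p(x))
I = -log₂(57/85) = -log₂(0.6706)
I = 0.5765 bits


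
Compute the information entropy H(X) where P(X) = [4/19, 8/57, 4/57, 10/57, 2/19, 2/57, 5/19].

H(X) = -Σ p(x) log₂ p(x)
  -4/19 × log₂(4/19) = 0.4732
  -8/57 × log₂(8/57) = 0.3976
  -4/57 × log₂(4/57) = 0.2690
  -10/57 × log₂(10/57) = 0.4405
  -2/19 × log₂(2/19) = 0.3419
  -2/57 × log₂(2/57) = 0.1696
  -5/19 × log₂(5/19) = 0.5068
H(X) = 2.5986 bits


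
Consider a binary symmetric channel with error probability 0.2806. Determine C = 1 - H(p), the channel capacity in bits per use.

For BSC with error probability p:
C = 1 - H(p) where H(p) is binary entropy
H(0.2806) = -0.2806 × log₂(0.2806) - 0.7194 × log₂(0.7194)
H(p) = 0.8563
C = 1 - 0.8563 = 0.1437 bits/use


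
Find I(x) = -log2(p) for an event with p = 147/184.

Information content I(x) = -log₂(p(x))
I = -log₂(147/184) = -log₂(0.7989)
I = 0.3239 bits


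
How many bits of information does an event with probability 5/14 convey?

Information content I(x) = -log₂(p(x))
I = -log₂(5/14) = -log₂(0.3571)
I = 1.4854 bits


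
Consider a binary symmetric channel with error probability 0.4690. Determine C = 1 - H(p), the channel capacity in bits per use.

For BSC with error probability p:
C = 1 - H(p) where H(p) is binary entropy
H(0.4690) = -0.4690 × log₂(0.4690) - 0.5310 × log₂(0.5310)
H(p) = 0.9972
C = 1 - 0.9972 = 0.0028 bits/use


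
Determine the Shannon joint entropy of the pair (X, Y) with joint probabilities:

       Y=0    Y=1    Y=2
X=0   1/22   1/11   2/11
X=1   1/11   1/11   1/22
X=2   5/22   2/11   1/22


H(X,Y) = -Σ p(x,y) log₂ p(x,y)
  p(0,0)=1/22: -0.0455 × log₂(0.0455) = 0.2027
  p(0,1)=1/11: -0.0909 × log₂(0.0909) = 0.3145
  p(0,2)=2/11: -0.1818 × log₂(0.1818) = 0.4472
  p(1,0)=1/11: -0.0909 × log₂(0.0909) = 0.3145
  p(1,1)=1/11: -0.0909 × log₂(0.0909) = 0.3145
  p(1,2)=1/22: -0.0455 × log₂(0.0455) = 0.2027
  p(2,0)=5/22: -0.2273 × log₂(0.2273) = 0.4858
  p(2,1)=2/11: -0.1818 × log₂(0.1818) = 0.4472
  p(2,2)=1/22: -0.0455 × log₂(0.0455) = 0.2027
H(X,Y) = 2.9317 bits


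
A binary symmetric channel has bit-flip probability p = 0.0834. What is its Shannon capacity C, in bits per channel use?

For BSC with error probability p:
C = 1 - H(p) where H(p) is binary entropy
H(0.0834) = -0.0834 × log₂(0.0834) - 0.9166 × log₂(0.9166)
H(p) = 0.4140
C = 1 - 0.4140 = 0.5860 bits/use


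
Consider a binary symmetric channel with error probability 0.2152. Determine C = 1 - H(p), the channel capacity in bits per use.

For BSC with error probability p:
C = 1 - H(p) where H(p) is binary entropy
H(0.2152) = -0.2152 × log₂(0.2152) - 0.7848 × log₂(0.7848)
H(p) = 0.7513
C = 1 - 0.7513 = 0.2487 bits/use


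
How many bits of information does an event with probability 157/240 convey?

Information content I(x) = -log₂(p(x))
I = -log₂(157/240) = -log₂(0.6542)
I = 0.6123 bits


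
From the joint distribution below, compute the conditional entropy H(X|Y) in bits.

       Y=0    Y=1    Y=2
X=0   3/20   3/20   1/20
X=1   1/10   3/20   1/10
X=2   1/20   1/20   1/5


H(X|Y) = Σ_y p(y) H(X|Y=y)
  p(Y=0) = 3/10, H(X|Y=0) = 1.4591
  p(Y=1) = 7/20, H(X|Y=1) = 1.4488
  p(Y=2) = 7/20, H(X|Y=2) = 1.3788
H(X|Y) = 0.3000×1.4591 + 0.3500×1.4488 + 0.3500×1.3788 = 1.4274 bits


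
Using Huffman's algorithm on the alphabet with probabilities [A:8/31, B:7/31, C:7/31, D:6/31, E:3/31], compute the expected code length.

Huffman tree construction:
Combine smallest probabilities repeatedly
Resulting codes:
  A: 10 (length 2)
  B: 00 (length 2)
  C: 01 (length 2)
  D: 111 (length 3)
  E: 110 (length 3)
Average length = Σ p(s) × length(s) = 2.2903 bits


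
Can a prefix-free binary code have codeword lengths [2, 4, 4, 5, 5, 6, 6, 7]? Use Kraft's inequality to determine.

Kraft inequality: Σ 2^(-l_i) ≤ 1 for prefix-free code
Calculating: 2^(-2) + 2^(-4) + 2^(-4) + 2^(-5) + 2^(-5) + 2^(-6) + 2^(-6) + 2^(-7)
= 0.25 + 0.0625 + 0.0625 + 0.03125 + 0.03125 + 0.015625 + 0.015625 + 0.0078125
= 0.4766
Since 0.4766 ≤ 1, prefix-free code exists


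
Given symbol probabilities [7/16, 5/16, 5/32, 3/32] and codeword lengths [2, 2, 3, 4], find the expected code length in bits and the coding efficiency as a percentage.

Average length L = Σ p_i × l_i = 2.3438 bits
Entropy H = 1.7848 bits
Efficiency η = H/L × 100% = 76.15%


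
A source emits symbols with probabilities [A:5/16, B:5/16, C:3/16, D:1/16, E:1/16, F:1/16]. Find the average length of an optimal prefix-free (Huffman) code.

Huffman tree construction:
Combine smallest probabilities repeatedly
Resulting codes:
  A: 10 (length 2)
  B: 11 (length 2)
  C: 00 (length 2)
  D: 0110 (length 4)
  E: 0111 (length 4)
  F: 010 (length 3)
Average length = Σ p(s) × length(s) = 2.3125 bits


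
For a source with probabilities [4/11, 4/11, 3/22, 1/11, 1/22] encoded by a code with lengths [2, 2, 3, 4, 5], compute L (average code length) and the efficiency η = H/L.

Average length L = Σ p_i × l_i = 2.4545 bits
Entropy H = 1.9706 bits
Efficiency η = H/L × 100% = 80.28%


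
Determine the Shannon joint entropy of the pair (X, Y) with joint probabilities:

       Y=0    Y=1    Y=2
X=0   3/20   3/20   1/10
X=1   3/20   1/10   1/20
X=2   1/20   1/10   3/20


H(X,Y) = -Σ p(x,y) log₂ p(x,y)
  p(0,0)=3/20: -0.1500 × log₂(0.1500) = 0.4105
  p(0,1)=3/20: -0.1500 × log₂(0.1500) = 0.4105
  p(0,2)=1/10: -0.1000 × log₂(0.1000) = 0.3322
  p(1,0)=3/20: -0.1500 × log₂(0.1500) = 0.4105
  p(1,1)=1/10: -0.1000 × log₂(0.1000) = 0.3322
  p(1,2)=1/20: -0.0500 × log₂(0.0500) = 0.2161
  p(2,0)=1/20: -0.0500 × log₂(0.0500) = 0.2161
  p(2,1)=1/10: -0.1000 × log₂(0.1000) = 0.3322
  p(2,2)=3/20: -0.1500 × log₂(0.1500) = 0.4105
H(X,Y) = 3.0710 bits


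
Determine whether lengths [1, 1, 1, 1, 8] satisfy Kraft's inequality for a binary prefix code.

Kraft inequality: Σ 2^(-l_i) ≤ 1 for prefix-free code
Calculating: 2^(-1) + 2^(-1) + 2^(-1) + 2^(-1) + 2^(-8)
= 0.5 + 0.5 + 0.5 + 0.5 + 0.00390625
= 2.0039
Since 2.0039 > 1, prefix-free code does not exist


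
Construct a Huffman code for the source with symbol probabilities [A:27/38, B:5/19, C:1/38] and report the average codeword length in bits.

Huffman tree construction:
Combine smallest probabilities repeatedly
Resulting codes:
  A: 1 (length 1)
  B: 01 (length 2)
  C: 00 (length 2)
Average length = Σ p(s) × length(s) = 1.2895 bits


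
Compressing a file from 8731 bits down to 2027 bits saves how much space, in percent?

Space savings = (1 - Compressed/Original) × 100%
= (1 - 2027/8731) × 100%
= 76.78%


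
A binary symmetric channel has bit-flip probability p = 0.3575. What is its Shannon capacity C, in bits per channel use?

For BSC with error probability p:
C = 1 - H(p) where H(p) is binary entropy
H(0.3575) = -0.3575 × log₂(0.3575) - 0.6425 × log₂(0.6425)
H(p) = 0.9406
C = 1 - 0.9406 = 0.0594 bits/use


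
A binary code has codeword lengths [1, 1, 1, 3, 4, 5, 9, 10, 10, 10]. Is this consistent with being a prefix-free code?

Kraft inequality: Σ 2^(-l_i) ≤ 1 for prefix-free code
Calculating: 2^(-1) + 2^(-1) + 2^(-1) + 2^(-3) + 2^(-4) + 2^(-5) + 2^(-9) + 2^(-10) + 2^(-10) + 2^(-10)
= 0.5 + 0.5 + 0.5 + 0.125 + 0.0625 + 0.03125 + 0.001953125 + 0.0009765625 + 0.0009765625 + 0.0009765625
= 1.7236
Since 1.7236 > 1, prefix-free code does not exist


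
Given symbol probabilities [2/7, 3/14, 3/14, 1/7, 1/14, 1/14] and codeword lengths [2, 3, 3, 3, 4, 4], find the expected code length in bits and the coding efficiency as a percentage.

Average length L = Σ p_i × l_i = 2.8571 bits
Entropy H = 2.4138 bits
Efficiency η = H/L × 100% = 84.48%


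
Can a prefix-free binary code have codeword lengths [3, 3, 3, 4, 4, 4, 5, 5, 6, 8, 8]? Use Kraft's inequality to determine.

Kraft inequality: Σ 2^(-l_i) ≤ 1 for prefix-free code
Calculating: 2^(-3) + 2^(-3) + 2^(-3) + 2^(-4) + 2^(-4) + 2^(-4) + 2^(-5) + 2^(-5) + 2^(-6) + 2^(-8) + 2^(-8)
= 0.125 + 0.125 + 0.125 + 0.0625 + 0.0625 + 0.0625 + 0.03125 + 0.03125 + 0.015625 + 0.00390625 + 0.00390625
= 0.6484
Since 0.6484 ≤ 1, prefix-free code exists


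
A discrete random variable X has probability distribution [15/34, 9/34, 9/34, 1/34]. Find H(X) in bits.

H(X) = -Σ p(x) log₂ p(x)
  -15/34 × log₂(15/34) = 0.5208
  -9/34 × log₂(9/34) = 0.5076
  -9/34 × log₂(9/34) = 0.5076
  -1/34 × log₂(1/34) = 0.1496
H(X) = 1.6856 bits


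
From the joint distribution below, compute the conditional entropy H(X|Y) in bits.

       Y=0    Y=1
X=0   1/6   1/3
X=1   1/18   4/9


H(X|Y) = Σ_y p(y) H(X|Y=y)
  p(Y=0) = 2/9, H(X|Y=0) = 0.8113
  p(Y=1) = 7/9, H(X|Y=1) = 0.9852
H(X|Y) = 0.2222×0.8113 + 0.7778×0.9852 = 0.9466 bits


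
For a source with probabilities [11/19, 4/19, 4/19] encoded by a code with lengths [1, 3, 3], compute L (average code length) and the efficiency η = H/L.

Average length L = Σ p_i × l_i = 1.8421 bits
Entropy H = 1.4030 bits
Efficiency η = H/L × 100% = 76.16%


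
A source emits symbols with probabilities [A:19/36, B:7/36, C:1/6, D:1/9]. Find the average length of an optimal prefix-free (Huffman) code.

Huffman tree construction:
Combine smallest probabilities repeatedly
Resulting codes:
  A: 1 (length 1)
  B: 00 (length 2)
  C: 011 (length 3)
  D: 010 (length 3)
Average length = Σ p(s) × length(s) = 1.7500 bits


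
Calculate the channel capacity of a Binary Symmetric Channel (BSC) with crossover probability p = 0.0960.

For BSC with error probability p:
C = 1 - H(p) where H(p) is binary entropy
H(0.0960) = -0.0960 × log₂(0.0960) - 0.9040 × log₂(0.9040)
H(p) = 0.4562
C = 1 - 0.4562 = 0.5438 bits/use


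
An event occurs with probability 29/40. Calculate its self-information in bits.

Information content I(x) = -log₂(p(x))
I = -log₂(29/40) = -log₂(0.7250)
I = 0.4639 bits


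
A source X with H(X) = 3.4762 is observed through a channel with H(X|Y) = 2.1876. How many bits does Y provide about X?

I(X;Y) = H(X) - H(X|Y)
I(X;Y) = 3.4762 - 2.1876 = 1.2886 bits


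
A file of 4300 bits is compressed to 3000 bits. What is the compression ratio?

Compression ratio = Original / Compressed
= 4300 / 3000 = 1.43:1


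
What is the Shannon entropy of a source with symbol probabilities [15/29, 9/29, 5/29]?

H(X) = -Σ p(x) log₂ p(x)
  -15/29 × log₂(15/29) = 0.4919
  -9/29 × log₂(9/29) = 0.5239
  -5/29 × log₂(5/29) = 0.4373
H(X) = 1.4531 bits


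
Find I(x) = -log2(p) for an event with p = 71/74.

Information content I(x) = -log₂(p(x))
I = -log₂(71/74) = -log₂(0.9595)
I = 0.0597 bits


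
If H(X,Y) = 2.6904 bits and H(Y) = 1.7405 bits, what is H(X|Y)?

Chain rule: H(X,Y) = H(X|Y) + H(Y)
H(X|Y) = H(X,Y) - H(Y) = 2.6904 - 1.7405 = 0.9499 bits


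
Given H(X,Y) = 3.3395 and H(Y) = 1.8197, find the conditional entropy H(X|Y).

Chain rule: H(X,Y) = H(X|Y) + H(Y)
H(X|Y) = H(X,Y) - H(Y) = 3.3395 - 1.8197 = 1.5198 bits


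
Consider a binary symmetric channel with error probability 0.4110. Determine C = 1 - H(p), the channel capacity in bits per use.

For BSC with error probability p:
C = 1 - H(p) where H(p) is binary entropy
H(0.4110) = -0.4110 × log₂(0.4110) - 0.5890 × log₂(0.5890)
H(p) = 0.9770
C = 1 - 0.9770 = 0.0230 bits/use


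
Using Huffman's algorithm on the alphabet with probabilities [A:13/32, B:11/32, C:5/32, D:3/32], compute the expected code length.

Huffman tree construction:
Combine smallest probabilities repeatedly
Resulting codes:
  A: 0 (length 1)
  B: 11 (length 2)
  C: 101 (length 3)
  D: 100 (length 3)
Average length = Σ p(s) × length(s) = 1.8438 bits


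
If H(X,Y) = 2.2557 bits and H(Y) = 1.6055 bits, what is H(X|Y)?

Chain rule: H(X,Y) = H(X|Y) + H(Y)
H(X|Y) = H(X,Y) - H(Y) = 2.2557 - 1.6055 = 0.6502 bits


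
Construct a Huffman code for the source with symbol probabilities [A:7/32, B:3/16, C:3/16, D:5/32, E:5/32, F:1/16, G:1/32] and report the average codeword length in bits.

Huffman tree construction:
Combine smallest probabilities repeatedly
Resulting codes:
  A: 01 (length 2)
  B: 111 (length 3)
  C: 00 (length 2)
  D: 101 (length 3)
  E: 110 (length 3)
  F: 1001 (length 4)
  G: 1000 (length 4)
Average length = Σ p(s) × length(s) = 2.6875 bits


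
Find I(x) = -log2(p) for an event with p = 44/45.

Information content I(x) = -log₂(p(x))
I = -log₂(44/45) = -log₂(0.9778)
I = 0.0324 bits


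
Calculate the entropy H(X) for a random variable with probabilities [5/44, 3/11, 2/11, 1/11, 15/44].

H(X) = -Σ p(x) log₂ p(x)
  -5/44 × log₂(5/44) = 0.3565
  -3/11 × log₂(3/11) = 0.5112
  -2/11 × log₂(2/11) = 0.4472
  -1/11 × log₂(1/11) = 0.3145
  -15/44 × log₂(15/44) = 0.5293
H(X) = 2.1587 bits


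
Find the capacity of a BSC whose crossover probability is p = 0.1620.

For BSC with error probability p:
C = 1 - H(p) where H(p) is binary entropy
H(0.1620) = -0.1620 × log₂(0.1620) - 0.8380 × log₂(0.8380)
H(p) = 0.6391
C = 1 - 0.6391 = 0.3609 bits/use


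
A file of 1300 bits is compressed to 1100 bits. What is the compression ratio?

Compression ratio = Original / Compressed
= 1300 / 1100 = 1.18:1


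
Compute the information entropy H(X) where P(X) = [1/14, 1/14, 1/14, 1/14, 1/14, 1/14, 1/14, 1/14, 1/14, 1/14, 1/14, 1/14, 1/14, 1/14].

H(X) = -Σ p(x) log₂ p(x)
  -1/14 × log₂(1/14) = 0.2720
  -1/14 × log₂(1/14) = 0.2720
  -1/14 × log₂(1/14) = 0.2720
  -1/14 × log₂(1/14) = 0.2720
  -1/14 × log₂(1/14) = 0.2720
  -1/14 × log₂(1/14) = 0.2720
  -1/14 × log₂(1/14) = 0.2720
  -1/14 × log₂(1/14) = 0.2720
  -1/14 × log₂(1/14) = 0.2720
  -1/14 × log₂(1/14) = 0.2720
  -1/14 × log₂(1/14) = 0.2720
  -1/14 × log₂(1/14) = 0.2720
  -1/14 × log₂(1/14) = 0.2720
  -1/14 × log₂(1/14) = 0.2720
H(X) = 3.8074 bits


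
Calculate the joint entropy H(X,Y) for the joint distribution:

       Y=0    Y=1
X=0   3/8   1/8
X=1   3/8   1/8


H(X,Y) = -Σ p(x,y) log₂ p(x,y)
  p(0,0)=3/8: -0.3750 × log₂(0.3750) = 0.5306
  p(0,1)=1/8: -0.1250 × log₂(0.1250) = 0.3750
  p(1,0)=3/8: -0.3750 × log₂(0.3750) = 0.5306
  p(1,1)=1/8: -0.1250 × log₂(0.1250) = 0.3750
H(X,Y) = 1.8113 bits


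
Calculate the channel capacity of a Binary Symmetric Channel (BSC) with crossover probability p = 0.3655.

For BSC with error probability p:
C = 1 - H(p) where H(p) is binary entropy
H(0.3655) = -0.3655 × log₂(0.3655) - 0.6345 × log₂(0.6345)
H(p) = 0.9472
C = 1 - 0.9472 = 0.0528 bits/use


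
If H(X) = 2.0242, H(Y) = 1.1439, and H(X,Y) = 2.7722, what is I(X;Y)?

I(X;Y) = H(X) + H(Y) - H(X,Y)
I(X;Y) = 2.0242 + 1.1439 - 2.7722 = 0.3959 bits


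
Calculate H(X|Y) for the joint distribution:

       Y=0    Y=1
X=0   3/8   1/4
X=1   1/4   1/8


H(X|Y) = Σ_y p(y) H(X|Y=y)
  p(Y=0) = 5/8, H(X|Y=0) = 0.9710
  p(Y=1) = 3/8, H(X|Y=1) = 0.9183
H(X|Y) = 0.6250×0.9710 + 0.3750×0.9183 = 0.9512 bits


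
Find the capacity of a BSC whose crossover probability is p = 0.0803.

For BSC with error probability p:
C = 1 - H(p) where H(p) is binary entropy
H(0.0803) = -0.0803 × log₂(0.0803) - 0.9197 × log₂(0.9197)
H(p) = 0.4032
C = 1 - 0.4032 = 0.5968 bits/use


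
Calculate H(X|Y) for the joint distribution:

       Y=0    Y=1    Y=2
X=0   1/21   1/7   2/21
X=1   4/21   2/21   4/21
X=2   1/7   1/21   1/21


H(X|Y) = Σ_y p(y) H(X|Y=y)
  p(Y=0) = 8/21, H(X|Y=0) = 1.4056
  p(Y=1) = 2/7, H(X|Y=1) = 1.4591
  p(Y=2) = 1/3, H(X|Y=2) = 1.3788
H(X|Y) = 0.3810×1.4056 + 0.2857×1.4591 + 0.3333×1.3788 = 1.4120 bits


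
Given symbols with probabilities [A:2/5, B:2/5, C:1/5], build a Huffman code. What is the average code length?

Huffman tree construction:
Combine smallest probabilities repeatedly
Resulting codes:
  A: 11 (length 2)
  B: 0 (length 1)
  C: 10 (length 2)
Average length = Σ p(s) × length(s) = 1.6000 bits


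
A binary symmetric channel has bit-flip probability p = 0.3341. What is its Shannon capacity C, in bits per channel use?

For BSC with error probability p:
C = 1 - H(p) where H(p) is binary entropy
H(0.3341) = -0.3341 × log₂(0.3341) - 0.6659 × log₂(0.6659)
H(p) = 0.9191
C = 1 - 0.9191 = 0.0809 bits/use


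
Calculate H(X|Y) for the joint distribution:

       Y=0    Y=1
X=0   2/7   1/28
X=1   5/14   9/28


H(X|Y) = Σ_y p(y) H(X|Y=y)
  p(Y=0) = 9/14, H(X|Y=0) = 0.9911
  p(Y=1) = 5/14, H(X|Y=1) = 0.4690
H(X|Y) = 0.6429×0.9911 + 0.3571×0.4690 = 0.8046 bits


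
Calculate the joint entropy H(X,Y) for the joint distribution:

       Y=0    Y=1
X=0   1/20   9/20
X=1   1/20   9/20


H(X,Y) = -Σ p(x,y) log₂ p(x,y)
  p(0,0)=1/20: -0.0500 × log₂(0.0500) = 0.2161
  p(0,1)=9/20: -0.4500 × log₂(0.4500) = 0.5184
  p(1,0)=1/20: -0.0500 × log₂(0.0500) = 0.2161
  p(1,1)=9/20: -0.4500 × log₂(0.4500) = 0.5184
H(X,Y) = 1.4690 bits


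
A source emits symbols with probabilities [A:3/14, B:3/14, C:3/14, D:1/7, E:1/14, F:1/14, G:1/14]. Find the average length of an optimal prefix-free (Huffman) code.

Huffman tree construction:
Combine smallest probabilities repeatedly
Resulting codes:
  A: 111 (length 3)
  B: 00 (length 2)
  C: 01 (length 2)
  D: 101 (length 3)
  E: 1100 (length 4)
  F: 1101 (length 4)
  G: 100 (length 3)
Average length = Σ p(s) × length(s) = 2.7143 bits


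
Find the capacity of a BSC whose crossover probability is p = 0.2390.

For BSC with error probability p:
C = 1 - H(p) where H(p) is binary entropy
H(0.2390) = -0.2390 × log₂(0.2390) - 0.7610 × log₂(0.7610)
H(p) = 0.7934
C = 1 - 0.7934 = 0.2066 bits/use


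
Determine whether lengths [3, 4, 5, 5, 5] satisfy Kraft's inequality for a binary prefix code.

Kraft inequality: Σ 2^(-l_i) ≤ 1 for prefix-free code
Calculating: 2^(-3) + 2^(-4) + 2^(-5) + 2^(-5) + 2^(-5)
= 0.125 + 0.0625 + 0.03125 + 0.03125 + 0.03125
= 0.2812
Since 0.2812 ≤ 1, prefix-free code exists


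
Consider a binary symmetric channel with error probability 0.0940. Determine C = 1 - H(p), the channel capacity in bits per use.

For BSC with error probability p:
C = 1 - H(p) where H(p) is binary entropy
H(0.0940) = -0.0940 × log₂(0.0940) - 0.9060 × log₂(0.9060)
H(p) = 0.4497
C = 1 - 0.4497 = 0.5503 bits/use


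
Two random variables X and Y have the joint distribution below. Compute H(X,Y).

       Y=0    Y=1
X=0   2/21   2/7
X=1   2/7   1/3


H(X,Y) = -Σ p(x,y) log₂ p(x,y)
  p(0,0)=2/21: -0.0952 × log₂(0.0952) = 0.3231
  p(0,1)=2/7: -0.2857 × log₂(0.2857) = 0.5164
  p(1,0)=2/7: -0.2857 × log₂(0.2857) = 0.5164
  p(1,1)=1/3: -0.3333 × log₂(0.3333) = 0.5283
H(X,Y) = 1.8842 bits


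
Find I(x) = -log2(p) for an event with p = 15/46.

Information content I(x) = -log₂(p(x))
I = -log₂(15/46) = -log₂(0.3261)
I = 1.6167 bits


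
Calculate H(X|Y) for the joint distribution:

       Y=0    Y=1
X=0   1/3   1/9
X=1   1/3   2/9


H(X|Y) = Σ_y p(y) H(X|Y=y)
  p(Y=0) = 2/3, H(X|Y=0) = 1.0000
  p(Y=1) = 1/3, H(X|Y=1) = 0.9183
H(X|Y) = 0.6667×1.0000 + 0.3333×0.9183 = 0.9728 bits


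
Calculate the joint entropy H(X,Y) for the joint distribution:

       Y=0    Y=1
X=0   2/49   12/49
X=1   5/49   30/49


H(X,Y) = -Σ p(x,y) log₂ p(x,y)
  p(0,0)=2/49: -0.0408 × log₂(0.0408) = 0.1884
  p(0,1)=12/49: -0.2449 × log₂(0.2449) = 0.4971
  p(1,0)=5/49: -0.1020 × log₂(0.1020) = 0.3360
  p(1,1)=30/49: -0.6122 × log₂(0.6122) = 0.4334
H(X,Y) = 1.4548 bits


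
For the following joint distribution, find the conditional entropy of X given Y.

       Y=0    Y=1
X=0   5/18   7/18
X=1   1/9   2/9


H(X|Y) = Σ_y p(y) H(X|Y=y)
  p(Y=0) = 7/18, H(X|Y=0) = 0.8631
  p(Y=1) = 11/18, H(X|Y=1) = 0.9457
H(X|Y) = 0.3889×0.8631 + 0.6111×0.9457 = 0.9136 bits


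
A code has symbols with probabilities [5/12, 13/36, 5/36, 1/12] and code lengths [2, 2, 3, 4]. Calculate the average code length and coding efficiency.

Average length L = Σ p_i × l_i = 2.3056 bits
Entropy H = 1.7512 bits
Efficiency η = H/L × 100% = 75.96%


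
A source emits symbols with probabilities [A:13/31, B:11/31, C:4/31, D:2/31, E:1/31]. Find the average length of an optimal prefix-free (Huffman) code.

Huffman tree construction:
Combine smallest probabilities repeatedly
Resulting codes:
  A: 0 (length 1)
  B: 11 (length 2)
  C: 101 (length 3)
  D: 1001 (length 4)
  E: 1000 (length 4)
Average length = Σ p(s) × length(s) = 1.9032 bits


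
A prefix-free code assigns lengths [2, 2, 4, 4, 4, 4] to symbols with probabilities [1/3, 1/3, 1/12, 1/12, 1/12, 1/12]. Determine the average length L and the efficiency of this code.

Average length L = Σ p_i × l_i = 2.6667 bits
Entropy H = 2.2516 bits
Efficiency η = H/L × 100% = 84.44%


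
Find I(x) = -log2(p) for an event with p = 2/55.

Information content I(x) = -log₂(p(x))
I = -log₂(2/55) = -log₂(0.0364)
I = 4.7814 bits


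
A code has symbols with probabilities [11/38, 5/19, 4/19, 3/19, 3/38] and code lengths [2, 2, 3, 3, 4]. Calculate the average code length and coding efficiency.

Average length L = Σ p_i × l_i = 2.5263 bits
Entropy H = 2.2075 bits
Efficiency η = H/L × 100% = 87.38%


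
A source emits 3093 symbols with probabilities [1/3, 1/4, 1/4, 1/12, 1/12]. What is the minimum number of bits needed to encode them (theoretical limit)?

Entropy H = 2.1258 bits/symbol
Minimum bits = H × n = 2.1258 × 3093
= 6575.14 bits


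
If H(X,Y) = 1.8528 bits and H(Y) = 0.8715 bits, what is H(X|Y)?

Chain rule: H(X,Y) = H(X|Y) + H(Y)
H(X|Y) = H(X,Y) - H(Y) = 1.8528 - 0.8715 = 0.9813 bits


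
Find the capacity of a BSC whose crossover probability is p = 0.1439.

For BSC with error probability p:
C = 1 - H(p) where H(p) is binary entropy
H(0.1439) = -0.1439 × log₂(0.1439) - 0.8561 × log₂(0.8561)
H(p) = 0.5944
C = 1 - 0.5944 = 0.4056 bits/use
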